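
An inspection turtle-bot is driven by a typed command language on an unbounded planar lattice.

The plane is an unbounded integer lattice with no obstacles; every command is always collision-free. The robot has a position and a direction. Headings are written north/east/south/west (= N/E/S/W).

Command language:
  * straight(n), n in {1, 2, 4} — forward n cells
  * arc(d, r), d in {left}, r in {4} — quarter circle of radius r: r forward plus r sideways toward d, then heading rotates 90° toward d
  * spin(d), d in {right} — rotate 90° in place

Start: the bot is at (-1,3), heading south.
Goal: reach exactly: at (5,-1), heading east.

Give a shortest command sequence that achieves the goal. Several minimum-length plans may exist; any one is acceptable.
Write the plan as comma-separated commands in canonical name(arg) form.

begin: at (-1,3), heading south
t=1 arc(left, 4) ⇒ at (3,-1), heading east
t=2 straight(2) ⇒ at (5,-1), heading east
minimal: 2 command(s), checked below 2.

arc(left, 4), straight(2)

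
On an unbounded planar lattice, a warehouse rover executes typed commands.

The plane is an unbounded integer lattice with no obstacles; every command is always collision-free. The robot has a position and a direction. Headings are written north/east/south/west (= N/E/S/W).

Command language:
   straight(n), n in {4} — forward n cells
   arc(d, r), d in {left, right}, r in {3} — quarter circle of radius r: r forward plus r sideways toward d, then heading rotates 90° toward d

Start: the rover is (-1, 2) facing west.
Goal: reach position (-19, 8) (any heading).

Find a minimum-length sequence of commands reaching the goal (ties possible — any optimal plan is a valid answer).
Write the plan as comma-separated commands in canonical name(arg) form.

t0: (-1, 2) facing west
[1] after straight(4): (-5, 2) facing west
[2] after straight(4): (-9, 2) facing west
[3] after straight(4): (-13, 2) facing west
[4] after arc(right, 3): (-16, 5) facing north
[5] after arc(left, 3): (-19, 8) facing west
shorter routes all fall short; 5 is best.

straight(4), straight(4), straight(4), arc(right, 3), arc(left, 3)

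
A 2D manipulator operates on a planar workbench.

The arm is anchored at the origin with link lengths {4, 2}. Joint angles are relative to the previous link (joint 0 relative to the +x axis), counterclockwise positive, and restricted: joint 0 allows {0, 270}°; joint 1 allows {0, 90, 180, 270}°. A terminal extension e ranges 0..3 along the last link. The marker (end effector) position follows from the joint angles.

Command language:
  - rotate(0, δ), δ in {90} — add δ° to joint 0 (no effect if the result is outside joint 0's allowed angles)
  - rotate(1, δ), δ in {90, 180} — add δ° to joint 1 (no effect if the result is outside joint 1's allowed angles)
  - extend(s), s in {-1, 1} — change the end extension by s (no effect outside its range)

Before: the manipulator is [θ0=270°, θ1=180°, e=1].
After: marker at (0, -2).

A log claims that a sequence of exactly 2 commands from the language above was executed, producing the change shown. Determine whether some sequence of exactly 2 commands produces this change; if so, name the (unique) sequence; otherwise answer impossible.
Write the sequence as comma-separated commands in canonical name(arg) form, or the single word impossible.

t0: [θ0=270°, θ1=180°, e=1]
step 1 (extend(-1)): [θ0=270°, θ1=180°, e=0]
step 2 (extend(-1)): [θ0=270°, θ1=180°, e=0]
uniquely the one of 25 2-step routes that fits.

extend(-1), extend(-1)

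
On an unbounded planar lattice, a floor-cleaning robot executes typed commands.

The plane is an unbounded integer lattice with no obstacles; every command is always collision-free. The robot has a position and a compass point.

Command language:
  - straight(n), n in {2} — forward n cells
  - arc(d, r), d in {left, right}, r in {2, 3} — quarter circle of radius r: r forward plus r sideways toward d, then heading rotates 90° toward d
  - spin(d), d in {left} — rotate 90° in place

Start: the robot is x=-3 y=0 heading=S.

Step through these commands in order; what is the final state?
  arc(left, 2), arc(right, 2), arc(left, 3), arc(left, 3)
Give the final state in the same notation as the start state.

x=7 y=-4 heading=N

initial: x=-3 y=0 heading=S
[1] after arc(left, 2): x=-1 y=-2 heading=E
[2] after arc(right, 2): x=1 y=-4 heading=S
[3] after arc(left, 3): x=4 y=-7 heading=E
[4] after arc(left, 3): x=7 y=-4 heading=N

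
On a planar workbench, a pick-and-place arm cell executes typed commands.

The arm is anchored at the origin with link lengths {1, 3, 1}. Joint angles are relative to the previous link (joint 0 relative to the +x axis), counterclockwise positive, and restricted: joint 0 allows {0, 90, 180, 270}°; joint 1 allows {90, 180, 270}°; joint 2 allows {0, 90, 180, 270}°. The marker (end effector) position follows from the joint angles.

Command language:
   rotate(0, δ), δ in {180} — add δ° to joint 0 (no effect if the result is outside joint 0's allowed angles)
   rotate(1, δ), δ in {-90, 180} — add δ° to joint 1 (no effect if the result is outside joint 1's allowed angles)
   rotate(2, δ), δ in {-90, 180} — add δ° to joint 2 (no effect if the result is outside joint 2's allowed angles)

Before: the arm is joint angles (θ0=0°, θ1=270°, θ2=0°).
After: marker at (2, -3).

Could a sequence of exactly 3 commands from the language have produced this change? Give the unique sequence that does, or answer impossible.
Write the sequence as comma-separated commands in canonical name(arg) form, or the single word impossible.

rotate(2, -90), rotate(2, -90), rotate(2, -90)

t0: joint angles (θ0=0°, θ1=270°, θ2=0°)
t=1 rotate(2, -90) ⇒ joint angles (θ0=0°, θ1=270°, θ2=270°)
t=2 rotate(2, -90) ⇒ joint angles (θ0=0°, θ1=270°, θ2=180°)
t=3 rotate(2, -90) ⇒ joint angles (θ0=0°, θ1=270°, θ2=90°)
uniquely the one of 125 3-step routes that fits.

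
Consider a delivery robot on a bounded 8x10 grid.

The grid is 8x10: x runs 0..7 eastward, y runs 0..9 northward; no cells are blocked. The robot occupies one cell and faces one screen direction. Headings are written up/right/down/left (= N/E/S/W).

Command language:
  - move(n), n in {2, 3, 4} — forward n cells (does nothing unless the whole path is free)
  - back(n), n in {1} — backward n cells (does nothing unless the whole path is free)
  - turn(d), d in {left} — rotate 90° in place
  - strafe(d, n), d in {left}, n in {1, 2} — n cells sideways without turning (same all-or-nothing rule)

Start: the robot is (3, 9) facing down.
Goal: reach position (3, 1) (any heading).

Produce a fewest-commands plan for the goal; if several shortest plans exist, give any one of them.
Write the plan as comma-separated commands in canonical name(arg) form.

move(4), move(4)

from: (3, 9) facing down
t=1 move(4) ⇒ (3, 5) facing down
t=2 move(4) ⇒ (3, 1) facing down
no 1-step plan works, so 2 is optimal.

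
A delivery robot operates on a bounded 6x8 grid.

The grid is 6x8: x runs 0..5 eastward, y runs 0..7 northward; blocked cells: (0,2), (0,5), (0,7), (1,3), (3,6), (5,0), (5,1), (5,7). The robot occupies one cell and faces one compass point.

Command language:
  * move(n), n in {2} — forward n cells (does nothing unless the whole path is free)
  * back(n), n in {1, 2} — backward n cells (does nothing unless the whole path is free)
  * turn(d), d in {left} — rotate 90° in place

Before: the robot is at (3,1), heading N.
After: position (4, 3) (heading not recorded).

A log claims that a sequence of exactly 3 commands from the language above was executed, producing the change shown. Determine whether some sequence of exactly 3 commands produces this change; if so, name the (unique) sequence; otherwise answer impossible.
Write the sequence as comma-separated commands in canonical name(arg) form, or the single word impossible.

move(2), turn(left), back(1)

key: order matters: swapping move(2) and back(1) lands elsewhere
start: at (3,1), heading N
1. move(2) → at (3,3), heading N
2. turn(left) → at (3,3), heading W
3. back(1) → at (4,3), heading W
uniquely the one of 64 3-step routes that fits.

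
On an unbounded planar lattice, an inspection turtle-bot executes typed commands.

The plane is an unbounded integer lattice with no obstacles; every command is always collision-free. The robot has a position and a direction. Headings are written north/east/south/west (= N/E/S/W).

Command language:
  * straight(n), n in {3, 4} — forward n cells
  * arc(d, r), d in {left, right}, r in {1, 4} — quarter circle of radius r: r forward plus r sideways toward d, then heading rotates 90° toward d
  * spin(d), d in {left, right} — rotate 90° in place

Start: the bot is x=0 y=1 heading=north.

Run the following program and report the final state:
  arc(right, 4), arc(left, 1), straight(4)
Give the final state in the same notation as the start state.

t0: x=0 y=1 heading=north
t=1 arc(right, 4) ⇒ x=4 y=5 heading=east
t=2 arc(left, 1) ⇒ x=5 y=6 heading=north
t=3 straight(4) ⇒ x=5 y=10 heading=north

x=5 y=10 heading=north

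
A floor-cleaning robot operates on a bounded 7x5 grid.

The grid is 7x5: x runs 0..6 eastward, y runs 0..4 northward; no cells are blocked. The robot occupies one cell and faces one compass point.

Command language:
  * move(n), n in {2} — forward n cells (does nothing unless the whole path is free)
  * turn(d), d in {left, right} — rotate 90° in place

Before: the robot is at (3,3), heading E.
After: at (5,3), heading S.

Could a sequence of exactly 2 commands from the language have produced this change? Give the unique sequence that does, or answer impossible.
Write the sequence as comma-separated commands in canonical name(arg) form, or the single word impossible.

key: position moved to (5,3) AND the heading swung to S — translation plus rotation needed
from: at (3,3), heading E
1. move(2) → at (5,3), heading E
2. turn(right) → at (5,3), heading S
uniquely the one of 9 2-step routes that fits.

move(2), turn(right)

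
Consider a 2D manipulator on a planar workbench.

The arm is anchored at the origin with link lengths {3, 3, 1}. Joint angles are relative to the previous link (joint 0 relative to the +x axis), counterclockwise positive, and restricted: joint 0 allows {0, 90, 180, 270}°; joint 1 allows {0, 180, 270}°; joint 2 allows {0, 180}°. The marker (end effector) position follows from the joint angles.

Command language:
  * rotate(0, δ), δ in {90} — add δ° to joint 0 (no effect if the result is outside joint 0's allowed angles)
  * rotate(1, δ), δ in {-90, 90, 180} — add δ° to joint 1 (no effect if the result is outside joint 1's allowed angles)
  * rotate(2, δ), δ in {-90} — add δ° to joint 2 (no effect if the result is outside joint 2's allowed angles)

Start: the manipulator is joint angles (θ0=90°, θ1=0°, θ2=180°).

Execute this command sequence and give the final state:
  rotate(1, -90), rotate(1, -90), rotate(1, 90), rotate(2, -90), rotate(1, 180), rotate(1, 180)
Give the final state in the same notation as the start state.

from: joint angles (θ0=90°, θ1=0°, θ2=180°)
[1] after rotate(1, -90): joint angles (θ0=90°, θ1=270°, θ2=180°)
[2] after rotate(1, -90): joint angles (θ0=90°, θ1=180°, θ2=180°)
[3] after rotate(1, 90): joint angles (θ0=90°, θ1=270°, θ2=180°)
[4] after rotate(2, -90): joint angles (θ0=90°, θ1=270°, θ2=180°)
[5] after rotate(1, 180): joint angles (θ0=90°, θ1=270°, θ2=180°)
[6] after rotate(1, 180): joint angles (θ0=90°, θ1=270°, θ2=180°)

joint angles (θ0=90°, θ1=270°, θ2=180°)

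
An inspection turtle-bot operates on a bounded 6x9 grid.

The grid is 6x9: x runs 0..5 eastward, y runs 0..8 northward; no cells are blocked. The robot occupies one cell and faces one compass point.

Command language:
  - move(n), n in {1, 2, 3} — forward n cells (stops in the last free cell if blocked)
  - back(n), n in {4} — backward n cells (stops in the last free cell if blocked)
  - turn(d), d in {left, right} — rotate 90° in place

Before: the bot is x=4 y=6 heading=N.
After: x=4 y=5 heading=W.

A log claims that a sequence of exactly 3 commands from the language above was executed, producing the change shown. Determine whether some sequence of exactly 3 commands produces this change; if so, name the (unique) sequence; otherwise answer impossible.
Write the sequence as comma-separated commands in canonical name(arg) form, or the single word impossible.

key: order matters: swapping back(4) and turn(left) lands elsewhere
initial: x=4 y=6 heading=N
step 1 (back(4)): x=4 y=2 heading=N
step 2 (move(3)): x=4 y=5 heading=N
step 3 (turn(left)): x=4 y=5 heading=W
uniquely the one of 216 3-step routes that fits.

back(4), move(3), turn(left)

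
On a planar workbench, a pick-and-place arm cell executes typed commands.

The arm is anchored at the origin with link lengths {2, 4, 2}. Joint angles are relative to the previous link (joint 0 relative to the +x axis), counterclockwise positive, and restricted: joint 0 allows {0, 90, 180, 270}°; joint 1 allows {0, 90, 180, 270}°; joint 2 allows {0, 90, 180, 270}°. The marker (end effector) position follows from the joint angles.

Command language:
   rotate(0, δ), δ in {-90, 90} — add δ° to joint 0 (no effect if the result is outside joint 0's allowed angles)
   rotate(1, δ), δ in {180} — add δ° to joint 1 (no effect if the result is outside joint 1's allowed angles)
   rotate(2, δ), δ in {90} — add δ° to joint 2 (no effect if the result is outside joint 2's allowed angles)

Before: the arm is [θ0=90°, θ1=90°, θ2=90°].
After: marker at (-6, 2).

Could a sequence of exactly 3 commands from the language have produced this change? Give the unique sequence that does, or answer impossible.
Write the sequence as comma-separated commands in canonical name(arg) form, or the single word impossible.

t0: [θ0=90°, θ1=90°, θ2=90°]
1. rotate(2, 90) → [θ0=90°, θ1=90°, θ2=180°]
2. rotate(2, 90) → [θ0=90°, θ1=90°, θ2=270°]
3. rotate(2, 90) → [θ0=90°, θ1=90°, θ2=0°]
all 64 alternatives checked — unique.

rotate(2, 90), rotate(2, 90), rotate(2, 90)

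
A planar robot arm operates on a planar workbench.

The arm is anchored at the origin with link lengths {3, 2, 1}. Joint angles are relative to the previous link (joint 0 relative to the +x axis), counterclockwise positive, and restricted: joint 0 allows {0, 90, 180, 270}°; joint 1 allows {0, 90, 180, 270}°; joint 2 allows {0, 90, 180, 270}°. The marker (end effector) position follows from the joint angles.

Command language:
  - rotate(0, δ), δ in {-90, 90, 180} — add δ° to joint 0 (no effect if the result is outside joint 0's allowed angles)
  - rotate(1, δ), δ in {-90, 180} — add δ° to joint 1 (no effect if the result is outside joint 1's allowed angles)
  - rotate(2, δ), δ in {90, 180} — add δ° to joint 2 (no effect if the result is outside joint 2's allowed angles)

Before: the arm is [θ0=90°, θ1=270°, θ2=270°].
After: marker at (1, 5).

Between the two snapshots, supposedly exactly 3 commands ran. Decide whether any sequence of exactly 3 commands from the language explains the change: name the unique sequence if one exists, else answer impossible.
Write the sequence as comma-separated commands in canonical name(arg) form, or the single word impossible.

begin: [θ0=90°, θ1=270°, θ2=270°]
t=1 rotate(1, -90) ⇒ [θ0=90°, θ1=180°, θ2=270°]
t=2 rotate(1, -90) ⇒ [θ0=90°, θ1=90°, θ2=270°]
t=3 rotate(1, -90) ⇒ [θ0=90°, θ1=0°, θ2=270°]
all 343 alternatives checked — unique.

rotate(1, -90), rotate(1, -90), rotate(1, -90)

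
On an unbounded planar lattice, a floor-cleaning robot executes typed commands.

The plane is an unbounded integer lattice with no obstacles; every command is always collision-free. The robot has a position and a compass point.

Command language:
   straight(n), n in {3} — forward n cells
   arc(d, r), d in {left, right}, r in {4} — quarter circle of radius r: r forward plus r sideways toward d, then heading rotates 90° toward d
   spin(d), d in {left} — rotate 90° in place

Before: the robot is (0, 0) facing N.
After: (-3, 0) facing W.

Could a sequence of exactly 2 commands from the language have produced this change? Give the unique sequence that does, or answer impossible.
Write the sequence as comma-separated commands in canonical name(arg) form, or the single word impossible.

key: order matters: swapping spin(left) and straight(3) lands elsewhere
begin: (0, 0) facing N
[1] after spin(left): (0, 0) facing W
[2] after straight(3): (-3, 0) facing W
no other 2-command option fits: unique.

spin(left), straight(3)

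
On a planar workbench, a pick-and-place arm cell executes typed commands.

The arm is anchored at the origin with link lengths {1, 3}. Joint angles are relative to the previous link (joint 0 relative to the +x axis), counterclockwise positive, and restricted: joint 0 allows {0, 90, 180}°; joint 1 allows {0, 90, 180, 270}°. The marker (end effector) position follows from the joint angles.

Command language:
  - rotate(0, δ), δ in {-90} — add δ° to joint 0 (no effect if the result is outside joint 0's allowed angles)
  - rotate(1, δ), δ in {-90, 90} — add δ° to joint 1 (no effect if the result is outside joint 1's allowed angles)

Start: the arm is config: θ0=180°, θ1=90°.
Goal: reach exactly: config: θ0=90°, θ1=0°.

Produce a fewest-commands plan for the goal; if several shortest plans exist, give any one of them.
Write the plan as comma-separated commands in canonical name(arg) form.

start: config: θ0=180°, θ1=90°
1. rotate(0, -90) → config: θ0=90°, θ1=90°
2. rotate(1, -90) → config: θ0=90°, θ1=0°
shorter routes all fall short; 2 is best.

rotate(0, -90), rotate(1, -90)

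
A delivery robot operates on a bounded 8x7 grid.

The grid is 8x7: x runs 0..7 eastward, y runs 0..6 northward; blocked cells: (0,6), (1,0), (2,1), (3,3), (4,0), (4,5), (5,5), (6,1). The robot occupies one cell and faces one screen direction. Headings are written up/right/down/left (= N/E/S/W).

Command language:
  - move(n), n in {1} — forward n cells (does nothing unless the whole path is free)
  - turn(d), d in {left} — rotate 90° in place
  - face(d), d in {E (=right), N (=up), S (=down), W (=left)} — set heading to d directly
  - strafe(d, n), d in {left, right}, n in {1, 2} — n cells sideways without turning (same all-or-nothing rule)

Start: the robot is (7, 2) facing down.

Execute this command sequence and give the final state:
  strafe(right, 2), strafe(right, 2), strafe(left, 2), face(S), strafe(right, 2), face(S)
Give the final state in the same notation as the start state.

initial: (7, 2) facing down
[1] after strafe(right, 2): (5, 2) facing down
[2] after strafe(right, 2): (3, 2) facing down
[3] after strafe(left, 2): (5, 2) facing down
[4] after face(S): (5, 2) facing down
[5] after strafe(right, 2): (3, 2) facing down
[6] after face(S): (3, 2) facing down

(3, 2) facing down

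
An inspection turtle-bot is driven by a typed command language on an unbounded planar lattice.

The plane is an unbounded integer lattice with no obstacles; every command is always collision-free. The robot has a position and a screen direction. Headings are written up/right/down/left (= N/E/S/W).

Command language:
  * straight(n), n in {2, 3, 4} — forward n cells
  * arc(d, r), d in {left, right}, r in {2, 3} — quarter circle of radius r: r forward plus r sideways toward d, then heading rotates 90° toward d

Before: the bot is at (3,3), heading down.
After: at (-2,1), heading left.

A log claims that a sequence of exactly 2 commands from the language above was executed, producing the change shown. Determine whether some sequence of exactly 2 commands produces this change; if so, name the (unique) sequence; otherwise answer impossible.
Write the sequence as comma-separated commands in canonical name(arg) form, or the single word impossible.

key: order matters: swapping arc(right, 2) and straight(3) lands elsewhere
begin: at (3,3), heading down
t=1 arc(right, 2) ⇒ at (1,1), heading left
t=2 straight(3) ⇒ at (-2,1), heading left
no rival 2-sequence matches.

arc(right, 2), straight(3)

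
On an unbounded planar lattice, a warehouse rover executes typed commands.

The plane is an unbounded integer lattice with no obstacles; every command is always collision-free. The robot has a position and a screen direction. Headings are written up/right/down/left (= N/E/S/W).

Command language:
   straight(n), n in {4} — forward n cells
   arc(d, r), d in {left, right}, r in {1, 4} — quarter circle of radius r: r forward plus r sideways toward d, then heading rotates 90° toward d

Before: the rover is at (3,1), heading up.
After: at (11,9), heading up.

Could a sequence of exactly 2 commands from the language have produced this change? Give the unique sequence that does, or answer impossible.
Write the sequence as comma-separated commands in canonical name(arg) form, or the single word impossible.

arc(right, 4), arc(left, 4)

key: order matters: swapping arc(right, 4) and arc(left, 4) lands elsewhere
begin: at (3,1), heading up
1. arc(right, 4) → at (7,5), heading right
2. arc(left, 4) → at (11,9), heading up
all 25 alternatives checked — unique.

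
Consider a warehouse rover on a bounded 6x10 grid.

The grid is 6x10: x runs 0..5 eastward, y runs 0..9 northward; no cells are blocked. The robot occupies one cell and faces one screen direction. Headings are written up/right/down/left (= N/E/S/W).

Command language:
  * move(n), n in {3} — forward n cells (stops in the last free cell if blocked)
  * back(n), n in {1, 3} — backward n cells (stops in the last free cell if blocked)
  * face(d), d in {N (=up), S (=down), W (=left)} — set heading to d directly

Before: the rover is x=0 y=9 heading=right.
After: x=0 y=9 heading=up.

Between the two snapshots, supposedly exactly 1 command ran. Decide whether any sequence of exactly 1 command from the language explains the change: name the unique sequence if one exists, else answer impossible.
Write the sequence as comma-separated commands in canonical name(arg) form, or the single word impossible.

key: (0,9) unchanged — the single command moves nothing
t0: x=0 y=9 heading=right
t=1 face(N) ⇒ x=0 y=9 heading=up
no rival 1-sequence matches.

face(N)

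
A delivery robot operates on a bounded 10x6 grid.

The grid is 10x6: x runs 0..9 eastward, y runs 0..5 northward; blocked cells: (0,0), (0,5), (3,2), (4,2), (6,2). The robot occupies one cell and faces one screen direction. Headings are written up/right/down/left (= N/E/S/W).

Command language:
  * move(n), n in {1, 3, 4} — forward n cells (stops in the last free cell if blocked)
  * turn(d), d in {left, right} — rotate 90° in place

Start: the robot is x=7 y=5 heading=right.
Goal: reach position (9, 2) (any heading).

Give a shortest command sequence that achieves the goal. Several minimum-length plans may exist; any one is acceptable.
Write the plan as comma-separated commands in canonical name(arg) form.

move(4), turn(right), move(3)

from: x=7 y=5 heading=right
step 1 (move(4)): x=9 y=5 heading=right
step 2 (turn(right)): x=9 y=5 heading=down
step 3 (move(3)): x=9 y=2 heading=down
no 2-step plan works, so 3 is optimal.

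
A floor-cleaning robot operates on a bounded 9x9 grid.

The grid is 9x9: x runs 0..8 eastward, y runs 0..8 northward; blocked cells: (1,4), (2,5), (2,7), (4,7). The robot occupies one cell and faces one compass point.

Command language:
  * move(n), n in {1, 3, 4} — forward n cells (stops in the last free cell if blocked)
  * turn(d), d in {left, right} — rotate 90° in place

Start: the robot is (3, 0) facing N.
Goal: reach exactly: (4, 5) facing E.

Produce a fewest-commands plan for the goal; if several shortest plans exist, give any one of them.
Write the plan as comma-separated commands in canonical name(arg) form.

start: (3, 0) facing N
t=1 move(1) ⇒ (3, 1) facing N
t=2 move(4) ⇒ (3, 5) facing N
t=3 turn(right) ⇒ (3, 5) facing E
t=4 move(1) ⇒ (4, 5) facing E
nothing shorter than 4 reaches the goal.

move(1), move(4), turn(right), move(1)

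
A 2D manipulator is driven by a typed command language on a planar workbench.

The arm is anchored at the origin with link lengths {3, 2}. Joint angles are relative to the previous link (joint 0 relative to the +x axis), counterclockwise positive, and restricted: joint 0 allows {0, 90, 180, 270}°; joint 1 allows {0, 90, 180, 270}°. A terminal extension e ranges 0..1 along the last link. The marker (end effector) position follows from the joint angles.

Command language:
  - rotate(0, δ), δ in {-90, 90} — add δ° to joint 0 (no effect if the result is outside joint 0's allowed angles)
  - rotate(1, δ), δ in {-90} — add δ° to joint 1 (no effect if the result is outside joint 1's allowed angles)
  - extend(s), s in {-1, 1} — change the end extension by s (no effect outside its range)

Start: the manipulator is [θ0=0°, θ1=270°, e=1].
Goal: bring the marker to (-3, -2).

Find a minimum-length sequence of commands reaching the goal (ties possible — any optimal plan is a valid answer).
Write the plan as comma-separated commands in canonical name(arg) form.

start: [θ0=0°, θ1=270°, e=1]
[1] after rotate(1, -90): [θ0=0°, θ1=180°, e=1]
[2] after rotate(1, -90): [θ0=0°, θ1=90°, e=1]
[3] after extend(-1): [θ0=0°, θ1=90°, e=0]
[4] after rotate(0, -90): [θ0=270°, θ1=90°, e=0]
[5] after rotate(0, -90): [θ0=180°, θ1=90°, e=0]
no 4-step plan works, so 5 is optimal.

rotate(1, -90), rotate(1, -90), extend(-1), rotate(0, -90), rotate(0, -90)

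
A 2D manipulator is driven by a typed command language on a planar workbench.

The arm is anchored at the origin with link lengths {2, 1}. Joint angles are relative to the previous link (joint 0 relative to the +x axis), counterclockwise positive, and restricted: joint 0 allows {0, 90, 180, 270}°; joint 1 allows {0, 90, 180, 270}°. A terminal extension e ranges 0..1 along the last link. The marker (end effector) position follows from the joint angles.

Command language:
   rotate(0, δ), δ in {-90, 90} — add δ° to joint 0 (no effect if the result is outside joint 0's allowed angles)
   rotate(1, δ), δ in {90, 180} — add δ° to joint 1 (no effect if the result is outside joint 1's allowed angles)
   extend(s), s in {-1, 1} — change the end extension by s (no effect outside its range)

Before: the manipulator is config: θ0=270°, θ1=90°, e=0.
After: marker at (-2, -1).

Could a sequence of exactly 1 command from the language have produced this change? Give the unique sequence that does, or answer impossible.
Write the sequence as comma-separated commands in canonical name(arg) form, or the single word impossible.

start: config: θ0=270°, θ1=90°, e=0
step 1 (rotate(0, -90)): config: θ0=180°, θ1=90°, e=0
all 6 alternatives checked — unique.

rotate(0, -90)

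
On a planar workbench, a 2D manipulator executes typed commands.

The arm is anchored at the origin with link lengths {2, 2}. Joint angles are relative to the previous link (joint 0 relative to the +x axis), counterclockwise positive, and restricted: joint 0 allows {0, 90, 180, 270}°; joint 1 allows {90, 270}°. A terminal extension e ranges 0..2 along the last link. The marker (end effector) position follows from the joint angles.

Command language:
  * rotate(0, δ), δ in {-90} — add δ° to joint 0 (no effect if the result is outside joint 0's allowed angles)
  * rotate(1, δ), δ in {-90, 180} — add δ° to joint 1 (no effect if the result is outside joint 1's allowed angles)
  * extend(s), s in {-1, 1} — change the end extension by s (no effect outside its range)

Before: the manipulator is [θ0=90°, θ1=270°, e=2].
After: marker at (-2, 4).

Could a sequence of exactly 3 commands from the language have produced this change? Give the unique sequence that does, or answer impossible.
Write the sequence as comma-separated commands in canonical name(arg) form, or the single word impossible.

rotate(0, -90), rotate(0, -90), rotate(0, -90)

from: [θ0=90°, θ1=270°, e=2]
t=1 rotate(0, -90) ⇒ [θ0=0°, θ1=270°, e=2]
t=2 rotate(0, -90) ⇒ [θ0=270°, θ1=270°, e=2]
t=3 rotate(0, -90) ⇒ [θ0=180°, θ1=270°, e=2]
uniquely the one of 125 3-step routes that fits.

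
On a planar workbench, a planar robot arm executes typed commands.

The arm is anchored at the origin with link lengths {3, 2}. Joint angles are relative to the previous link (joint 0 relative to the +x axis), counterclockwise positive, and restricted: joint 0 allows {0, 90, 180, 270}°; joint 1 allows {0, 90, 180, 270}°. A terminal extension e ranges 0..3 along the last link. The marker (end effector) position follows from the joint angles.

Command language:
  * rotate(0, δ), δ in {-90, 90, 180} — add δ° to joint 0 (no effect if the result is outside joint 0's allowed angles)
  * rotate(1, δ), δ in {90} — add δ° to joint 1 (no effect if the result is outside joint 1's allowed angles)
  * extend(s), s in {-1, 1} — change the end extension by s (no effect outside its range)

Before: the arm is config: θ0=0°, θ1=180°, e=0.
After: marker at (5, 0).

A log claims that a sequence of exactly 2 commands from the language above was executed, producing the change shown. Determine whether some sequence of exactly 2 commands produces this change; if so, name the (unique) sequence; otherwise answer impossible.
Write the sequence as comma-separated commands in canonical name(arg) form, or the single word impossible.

from: config: θ0=0°, θ1=180°, e=0
t=1 rotate(1, 90) ⇒ config: θ0=0°, θ1=270°, e=0
t=2 rotate(1, 90) ⇒ config: θ0=0°, θ1=0°, e=0
no other 2-command option fits: unique.

rotate(1, 90), rotate(1, 90)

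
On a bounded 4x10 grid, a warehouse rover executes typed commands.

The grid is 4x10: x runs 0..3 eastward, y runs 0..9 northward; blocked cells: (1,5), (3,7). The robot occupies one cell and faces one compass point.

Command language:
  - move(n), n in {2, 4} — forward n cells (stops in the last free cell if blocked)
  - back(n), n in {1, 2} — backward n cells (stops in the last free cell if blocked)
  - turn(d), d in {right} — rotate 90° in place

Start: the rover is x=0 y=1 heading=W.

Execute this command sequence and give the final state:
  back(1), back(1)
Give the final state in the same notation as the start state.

start: x=0 y=1 heading=W
step 1 (back(1)): x=1 y=1 heading=W
step 2 (back(1)): x=2 y=1 heading=W

x=2 y=1 heading=W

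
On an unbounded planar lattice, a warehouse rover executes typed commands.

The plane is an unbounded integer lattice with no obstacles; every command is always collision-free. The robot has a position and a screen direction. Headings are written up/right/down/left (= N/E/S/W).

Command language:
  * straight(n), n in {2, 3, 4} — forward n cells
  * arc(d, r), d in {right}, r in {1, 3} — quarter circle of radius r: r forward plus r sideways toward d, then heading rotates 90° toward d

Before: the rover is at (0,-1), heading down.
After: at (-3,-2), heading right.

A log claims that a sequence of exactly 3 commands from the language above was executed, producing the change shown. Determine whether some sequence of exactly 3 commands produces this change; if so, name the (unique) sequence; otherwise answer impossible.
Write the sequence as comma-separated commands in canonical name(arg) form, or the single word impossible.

key: position moved to (-3,-2) AND the heading swung to E — translation plus rotation needed
t0: at (0,-1), heading down
1. arc(right, 3) → at (-3,-4), heading left
2. arc(right, 1) → at (-4,-3), heading up
3. arc(right, 1) → at (-3,-2), heading right
all 125 alternatives checked — unique.

arc(right, 3), arc(right, 1), arc(right, 1)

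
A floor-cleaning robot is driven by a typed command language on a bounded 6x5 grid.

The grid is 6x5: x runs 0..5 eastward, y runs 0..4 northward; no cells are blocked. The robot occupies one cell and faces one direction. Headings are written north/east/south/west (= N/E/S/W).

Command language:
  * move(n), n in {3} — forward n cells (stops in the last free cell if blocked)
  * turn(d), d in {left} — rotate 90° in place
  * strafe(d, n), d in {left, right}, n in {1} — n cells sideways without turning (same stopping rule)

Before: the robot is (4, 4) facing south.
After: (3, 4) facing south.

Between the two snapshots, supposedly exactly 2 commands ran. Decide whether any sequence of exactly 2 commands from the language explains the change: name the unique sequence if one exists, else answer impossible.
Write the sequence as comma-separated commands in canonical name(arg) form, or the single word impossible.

impossible

every 2-command combo misses the target.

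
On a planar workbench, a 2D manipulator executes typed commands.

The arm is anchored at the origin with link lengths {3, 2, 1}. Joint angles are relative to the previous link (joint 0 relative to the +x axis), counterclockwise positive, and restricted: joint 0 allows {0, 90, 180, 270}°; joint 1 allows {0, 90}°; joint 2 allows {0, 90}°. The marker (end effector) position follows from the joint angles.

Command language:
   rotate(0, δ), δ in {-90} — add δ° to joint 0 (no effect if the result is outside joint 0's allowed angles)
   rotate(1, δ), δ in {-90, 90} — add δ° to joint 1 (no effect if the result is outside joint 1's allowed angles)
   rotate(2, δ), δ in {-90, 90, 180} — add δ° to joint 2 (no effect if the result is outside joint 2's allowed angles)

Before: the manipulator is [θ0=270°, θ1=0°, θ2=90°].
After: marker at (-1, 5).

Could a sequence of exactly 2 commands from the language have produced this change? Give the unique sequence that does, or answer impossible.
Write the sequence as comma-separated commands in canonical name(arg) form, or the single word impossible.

t0: [θ0=270°, θ1=0°, θ2=90°]
step 1 (rotate(0, -90)): [θ0=180°, θ1=0°, θ2=90°]
step 2 (rotate(0, -90)): [θ0=90°, θ1=0°, θ2=90°]
no other 2-command option fits: unique.

rotate(0, -90), rotate(0, -90)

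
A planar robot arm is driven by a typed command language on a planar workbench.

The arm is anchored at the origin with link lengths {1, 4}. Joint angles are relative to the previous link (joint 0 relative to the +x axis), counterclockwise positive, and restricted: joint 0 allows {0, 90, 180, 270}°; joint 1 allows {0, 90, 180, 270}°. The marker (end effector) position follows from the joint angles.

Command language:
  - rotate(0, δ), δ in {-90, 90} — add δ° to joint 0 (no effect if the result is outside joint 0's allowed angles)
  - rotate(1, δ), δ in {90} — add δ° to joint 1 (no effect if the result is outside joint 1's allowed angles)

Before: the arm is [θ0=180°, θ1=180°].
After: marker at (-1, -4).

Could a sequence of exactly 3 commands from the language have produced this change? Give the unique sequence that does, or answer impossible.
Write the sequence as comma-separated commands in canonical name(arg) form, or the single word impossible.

t0: [θ0=180°, θ1=180°]
t=1 rotate(1, 90) ⇒ [θ0=180°, θ1=270°]
t=2 rotate(1, 90) ⇒ [θ0=180°, θ1=0°]
t=3 rotate(1, 90) ⇒ [θ0=180°, θ1=90°]
all 27 alternatives checked — unique.

rotate(1, 90), rotate(1, 90), rotate(1, 90)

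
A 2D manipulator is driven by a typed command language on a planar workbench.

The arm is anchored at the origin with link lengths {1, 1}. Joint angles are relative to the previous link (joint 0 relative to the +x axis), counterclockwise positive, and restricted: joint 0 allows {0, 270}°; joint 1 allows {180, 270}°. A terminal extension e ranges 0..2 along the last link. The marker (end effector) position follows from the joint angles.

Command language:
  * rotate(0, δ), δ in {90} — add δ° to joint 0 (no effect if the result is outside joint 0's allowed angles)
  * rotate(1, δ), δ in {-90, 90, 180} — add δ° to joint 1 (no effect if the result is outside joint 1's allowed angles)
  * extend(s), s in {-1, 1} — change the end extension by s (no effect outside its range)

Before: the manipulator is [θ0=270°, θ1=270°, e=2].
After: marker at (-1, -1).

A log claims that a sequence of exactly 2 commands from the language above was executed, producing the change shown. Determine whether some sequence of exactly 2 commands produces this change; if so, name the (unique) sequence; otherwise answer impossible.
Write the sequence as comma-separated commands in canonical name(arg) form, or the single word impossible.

start: [θ0=270°, θ1=270°, e=2]
[1] after extend(-1): [θ0=270°, θ1=270°, e=1]
[2] after extend(-1): [θ0=270°, θ1=270°, e=0]
no other 2-command option fits: unique.

extend(-1), extend(-1)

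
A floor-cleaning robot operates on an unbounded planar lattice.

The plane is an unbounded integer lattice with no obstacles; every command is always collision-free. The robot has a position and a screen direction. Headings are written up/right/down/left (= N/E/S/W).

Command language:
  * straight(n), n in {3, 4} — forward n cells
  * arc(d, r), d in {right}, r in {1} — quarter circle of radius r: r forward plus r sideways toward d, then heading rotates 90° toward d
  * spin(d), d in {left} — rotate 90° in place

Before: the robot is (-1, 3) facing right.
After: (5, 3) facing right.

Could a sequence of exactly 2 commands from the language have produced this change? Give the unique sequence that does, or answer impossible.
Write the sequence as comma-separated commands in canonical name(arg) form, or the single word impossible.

straight(3), straight(3)

key: still facing E at the end — nothing in the sequence rotates
t0: (-1, 3) facing right
[1] after straight(3): (2, 3) facing right
[2] after straight(3): (5, 3) facing right
all 16 alternatives checked — unique.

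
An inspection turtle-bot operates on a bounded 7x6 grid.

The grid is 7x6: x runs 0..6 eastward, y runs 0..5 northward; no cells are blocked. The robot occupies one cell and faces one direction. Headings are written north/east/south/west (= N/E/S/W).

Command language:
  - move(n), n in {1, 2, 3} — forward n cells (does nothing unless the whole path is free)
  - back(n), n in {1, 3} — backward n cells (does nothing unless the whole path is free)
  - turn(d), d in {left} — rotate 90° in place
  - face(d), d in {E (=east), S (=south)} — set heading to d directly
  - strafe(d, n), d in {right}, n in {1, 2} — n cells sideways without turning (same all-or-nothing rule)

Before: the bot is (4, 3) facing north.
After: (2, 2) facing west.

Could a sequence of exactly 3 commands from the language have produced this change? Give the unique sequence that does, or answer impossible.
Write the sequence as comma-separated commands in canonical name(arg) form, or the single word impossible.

back(1), turn(left), move(2)

key: running move(2) before back(1) would end elsewhere — order is forced
begin: (4, 3) facing north
[1] after back(1): (4, 2) facing north
[2] after turn(left): (4, 2) facing west
[3] after move(2): (2, 2) facing west
no rival 3-sequence matches.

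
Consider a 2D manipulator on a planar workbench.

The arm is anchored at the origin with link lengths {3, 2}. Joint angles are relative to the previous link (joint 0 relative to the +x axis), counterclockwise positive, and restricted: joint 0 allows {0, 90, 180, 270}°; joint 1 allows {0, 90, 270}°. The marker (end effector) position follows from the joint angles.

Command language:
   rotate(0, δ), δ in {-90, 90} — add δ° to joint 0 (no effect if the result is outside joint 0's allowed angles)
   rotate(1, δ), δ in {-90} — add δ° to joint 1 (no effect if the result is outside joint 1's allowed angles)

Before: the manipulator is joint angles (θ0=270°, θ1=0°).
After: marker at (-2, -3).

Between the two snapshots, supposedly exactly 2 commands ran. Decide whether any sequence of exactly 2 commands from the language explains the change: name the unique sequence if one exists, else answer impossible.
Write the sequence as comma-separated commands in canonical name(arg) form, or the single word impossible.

rotate(1, -90), rotate(1, -90)

start: joint angles (θ0=270°, θ1=0°)
t=1 rotate(1, -90) ⇒ joint angles (θ0=270°, θ1=270°)
t=2 rotate(1, -90) ⇒ joint angles (θ0=270°, θ1=270°)
no rival 2-sequence matches.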